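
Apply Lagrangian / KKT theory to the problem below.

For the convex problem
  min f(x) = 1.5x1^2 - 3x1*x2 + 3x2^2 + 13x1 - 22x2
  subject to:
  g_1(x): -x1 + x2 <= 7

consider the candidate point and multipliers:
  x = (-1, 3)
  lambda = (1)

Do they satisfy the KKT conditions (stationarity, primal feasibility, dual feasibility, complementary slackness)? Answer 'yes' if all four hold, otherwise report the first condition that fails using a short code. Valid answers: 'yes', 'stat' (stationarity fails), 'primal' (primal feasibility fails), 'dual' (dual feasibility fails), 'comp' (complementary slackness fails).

Gradient of f: grad f(x) = Q x + c = (1, -1)
Constraint values g_i(x) = a_i^T x - b_i:
  g_1((-1, 3)) = -3
Stationarity residual: grad f(x) + sum_i lambda_i a_i = (0, 0)
  -> stationarity OK
Primal feasibility (all g_i <= 0): OK
Dual feasibility (all lambda_i >= 0): OK
Complementary slackness (lambda_i * g_i(x) = 0 for all i): FAILS

Verdict: the first failing condition is complementary_slackness -> comp.

comp


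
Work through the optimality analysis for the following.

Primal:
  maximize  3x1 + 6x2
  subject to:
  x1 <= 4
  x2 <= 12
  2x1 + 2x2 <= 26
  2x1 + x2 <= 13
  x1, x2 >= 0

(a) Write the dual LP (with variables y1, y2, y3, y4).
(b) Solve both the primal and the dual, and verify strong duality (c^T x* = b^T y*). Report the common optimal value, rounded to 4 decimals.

The standard primal-dual pair for 'max c^T x s.t. A x <= b, x >= 0' is:
  Dual:  min b^T y  s.t.  A^T y >= c,  y >= 0.

So the dual LP is:
  minimize  4y1 + 12y2 + 26y3 + 13y4
  subject to:
    y1 + 2y3 + 2y4 >= 3
    y2 + 2y3 + y4 >= 6
    y1, y2, y3, y4 >= 0

Solving the primal: x* = (0.5, 12).
  primal value c^T x* = 73.5.
Solving the dual: y* = (0, 4.5, 0, 1.5).
  dual value b^T y* = 73.5.
Strong duality: c^T x* = b^T y*. Confirmed.

73.5


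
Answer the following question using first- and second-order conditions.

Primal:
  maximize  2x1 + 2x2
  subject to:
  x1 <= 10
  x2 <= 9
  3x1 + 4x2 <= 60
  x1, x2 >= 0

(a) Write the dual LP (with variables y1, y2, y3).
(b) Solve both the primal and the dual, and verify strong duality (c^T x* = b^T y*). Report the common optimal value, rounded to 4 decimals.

The standard primal-dual pair for 'max c^T x s.t. A x <= b, x >= 0' is:
  Dual:  min b^T y  s.t.  A^T y >= c,  y >= 0.

So the dual LP is:
  minimize  10y1 + 9y2 + 60y3
  subject to:
    y1 + 3y3 >= 2
    y2 + 4y3 >= 2
    y1, y2, y3 >= 0

Solving the primal: x* = (10, 7.5).
  primal value c^T x* = 35.
Solving the dual: y* = (0.5, 0, 0.5).
  dual value b^T y* = 35.
Strong duality: c^T x* = b^T y*. Confirmed.

35


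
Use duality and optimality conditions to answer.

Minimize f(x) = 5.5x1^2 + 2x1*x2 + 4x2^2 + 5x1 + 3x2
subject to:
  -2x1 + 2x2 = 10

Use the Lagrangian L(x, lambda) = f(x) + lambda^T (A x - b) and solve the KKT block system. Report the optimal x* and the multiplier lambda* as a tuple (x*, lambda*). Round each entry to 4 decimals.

Form the Lagrangian:
  L(x, lambda) = (1/2) x^T Q x + c^T x + lambda^T (A x - b)
Stationarity (grad_x L = 0): Q x + c + A^T lambda = 0.
Primal feasibility: A x = b.

This gives the KKT block system:
  [ Q   A^T ] [ x     ]   [-c ]
  [ A    0  ] [ lambda ] = [ b ]

Solving the linear system:
  x*      = (-2.5217, 2.4783)
  lambda* = (-8.8913)
  f(x*)   = 41.8696

x* = (-2.5217, 2.4783), lambda* = (-8.8913)


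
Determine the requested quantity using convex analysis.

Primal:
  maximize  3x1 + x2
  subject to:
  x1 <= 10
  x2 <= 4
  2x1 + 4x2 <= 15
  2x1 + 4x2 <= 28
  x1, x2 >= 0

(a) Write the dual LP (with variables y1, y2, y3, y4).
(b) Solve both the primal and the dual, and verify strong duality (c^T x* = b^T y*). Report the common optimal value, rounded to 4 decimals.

The standard primal-dual pair for 'max c^T x s.t. A x <= b, x >= 0' is:
  Dual:  min b^T y  s.t.  A^T y >= c,  y >= 0.

So the dual LP is:
  minimize  10y1 + 4y2 + 15y3 + 28y4
  subject to:
    y1 + 2y3 + 2y4 >= 3
    y2 + 4y3 + 4y4 >= 1
    y1, y2, y3, y4 >= 0

Solving the primal: x* = (7.5, 0).
  primal value c^T x* = 22.5.
Solving the dual: y* = (0, 0, 1.5, 0).
  dual value b^T y* = 22.5.
Strong duality: c^T x* = b^T y*. Confirmed.

22.5


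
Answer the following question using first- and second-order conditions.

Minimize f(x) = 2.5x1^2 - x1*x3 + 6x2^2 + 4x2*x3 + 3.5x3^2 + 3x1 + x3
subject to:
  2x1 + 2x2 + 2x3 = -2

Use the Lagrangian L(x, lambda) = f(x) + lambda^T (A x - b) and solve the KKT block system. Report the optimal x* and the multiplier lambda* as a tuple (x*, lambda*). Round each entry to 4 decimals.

Form the Lagrangian:
  L(x, lambda) = (1/2) x^T Q x + c^T x + lambda^T (A x - b)
Stationarity (grad_x L = 0): Q x + c + A^T lambda = 0.
Primal feasibility: A x = b.

This gives the KKT block system:
  [ Q   A^T ] [ x     ]   [-c ]
  [ A    0  ] [ lambda ] = [ b ]

Solving the linear system:
  x*      = (-0.7391, 0.087, -0.3478)
  lambda* = (0.1739)
  f(x*)   = -1.1087

x* = (-0.7391, 0.087, -0.3478), lambda* = (0.1739)


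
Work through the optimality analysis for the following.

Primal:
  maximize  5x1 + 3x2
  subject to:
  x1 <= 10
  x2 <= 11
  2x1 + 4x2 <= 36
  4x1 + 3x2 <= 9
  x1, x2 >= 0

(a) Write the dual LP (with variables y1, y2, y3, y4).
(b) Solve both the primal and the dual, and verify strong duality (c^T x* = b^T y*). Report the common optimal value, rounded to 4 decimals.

The standard primal-dual pair for 'max c^T x s.t. A x <= b, x >= 0' is:
  Dual:  min b^T y  s.t.  A^T y >= c,  y >= 0.

So the dual LP is:
  minimize  10y1 + 11y2 + 36y3 + 9y4
  subject to:
    y1 + 2y3 + 4y4 >= 5
    y2 + 4y3 + 3y4 >= 3
    y1, y2, y3, y4 >= 0

Solving the primal: x* = (2.25, 0).
  primal value c^T x* = 11.25.
Solving the dual: y* = (0, 0, 0, 1.25).
  dual value b^T y* = 11.25.
Strong duality: c^T x* = b^T y*. Confirmed.

11.25


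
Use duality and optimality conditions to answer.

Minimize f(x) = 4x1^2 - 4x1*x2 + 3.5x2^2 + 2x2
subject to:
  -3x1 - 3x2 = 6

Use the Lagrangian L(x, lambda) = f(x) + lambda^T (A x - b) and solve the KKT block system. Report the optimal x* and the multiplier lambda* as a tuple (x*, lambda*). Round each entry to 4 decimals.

Form the Lagrangian:
  L(x, lambda) = (1/2) x^T Q x + c^T x + lambda^T (A x - b)
Stationarity (grad_x L = 0): Q x + c + A^T lambda = 0.
Primal feasibility: A x = b.

This gives the KKT block system:
  [ Q   A^T ] [ x     ]   [-c ]
  [ A    0  ] [ lambda ] = [ b ]

Solving the linear system:
  x*      = (-0.8696, -1.1304)
  lambda* = (-0.8116)
  f(x*)   = 1.3043

x* = (-0.8696, -1.1304), lambda* = (-0.8116)


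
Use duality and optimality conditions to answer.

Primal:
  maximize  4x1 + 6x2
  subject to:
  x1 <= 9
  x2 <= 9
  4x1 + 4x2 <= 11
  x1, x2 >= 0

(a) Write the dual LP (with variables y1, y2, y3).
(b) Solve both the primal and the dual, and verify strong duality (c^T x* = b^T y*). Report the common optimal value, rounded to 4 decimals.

The standard primal-dual pair for 'max c^T x s.t. A x <= b, x >= 0' is:
  Dual:  min b^T y  s.t.  A^T y >= c,  y >= 0.

So the dual LP is:
  minimize  9y1 + 9y2 + 11y3
  subject to:
    y1 + 4y3 >= 4
    y2 + 4y3 >= 6
    y1, y2, y3 >= 0

Solving the primal: x* = (0, 2.75).
  primal value c^T x* = 16.5.
Solving the dual: y* = (0, 0, 1.5).
  dual value b^T y* = 16.5.
Strong duality: c^T x* = b^T y*. Confirmed.

16.5


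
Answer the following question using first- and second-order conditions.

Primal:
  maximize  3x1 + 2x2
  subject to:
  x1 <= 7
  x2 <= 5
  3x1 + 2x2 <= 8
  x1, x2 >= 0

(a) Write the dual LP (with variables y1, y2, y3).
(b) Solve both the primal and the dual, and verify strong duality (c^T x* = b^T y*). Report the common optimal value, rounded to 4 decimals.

The standard primal-dual pair for 'max c^T x s.t. A x <= b, x >= 0' is:
  Dual:  min b^T y  s.t.  A^T y >= c,  y >= 0.

So the dual LP is:
  minimize  7y1 + 5y2 + 8y3
  subject to:
    y1 + 3y3 >= 3
    y2 + 2y3 >= 2
    y1, y2, y3 >= 0

Solving the primal: x* = (2.6667, 0).
  primal value c^T x* = 8.
Solving the dual: y* = (0, 0, 1).
  dual value b^T y* = 8.
Strong duality: c^T x* = b^T y*. Confirmed.

8


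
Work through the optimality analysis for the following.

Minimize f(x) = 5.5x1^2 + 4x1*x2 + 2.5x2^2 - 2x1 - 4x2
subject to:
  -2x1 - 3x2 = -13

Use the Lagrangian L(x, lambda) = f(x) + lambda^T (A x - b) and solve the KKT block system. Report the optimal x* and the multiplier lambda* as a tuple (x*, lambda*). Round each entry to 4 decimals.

Form the Lagrangian:
  L(x, lambda) = (1/2) x^T Q x + c^T x + lambda^T (A x - b)
Stationarity (grad_x L = 0): Q x + c + A^T lambda = 0.
Primal feasibility: A x = b.

This gives the KKT block system:
  [ Q   A^T ] [ x     ]   [-c ]
  [ A    0  ] [ lambda ] = [ b ]

Solving the linear system:
  x*      = (-0.4507, 4.6338)
  lambda* = (5.7887)
  f(x*)   = 28.8099

x* = (-0.4507, 4.6338), lambda* = (5.7887)


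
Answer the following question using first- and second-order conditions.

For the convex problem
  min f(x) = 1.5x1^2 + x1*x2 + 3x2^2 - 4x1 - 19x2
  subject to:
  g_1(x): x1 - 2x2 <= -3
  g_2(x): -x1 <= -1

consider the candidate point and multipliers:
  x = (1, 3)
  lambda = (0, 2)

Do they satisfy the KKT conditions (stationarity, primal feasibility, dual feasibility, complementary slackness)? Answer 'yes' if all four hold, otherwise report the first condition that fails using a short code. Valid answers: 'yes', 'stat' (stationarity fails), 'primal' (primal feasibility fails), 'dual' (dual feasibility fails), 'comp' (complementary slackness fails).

Gradient of f: grad f(x) = Q x + c = (2, 0)
Constraint values g_i(x) = a_i^T x - b_i:
  g_1((1, 3)) = -2
  g_2((1, 3)) = 0
Stationarity residual: grad f(x) + sum_i lambda_i a_i = (0, 0)
  -> stationarity OK
Primal feasibility (all g_i <= 0): OK
Dual feasibility (all lambda_i >= 0): OK
Complementary slackness (lambda_i * g_i(x) = 0 for all i): OK

Verdict: yes, KKT holds.

yes


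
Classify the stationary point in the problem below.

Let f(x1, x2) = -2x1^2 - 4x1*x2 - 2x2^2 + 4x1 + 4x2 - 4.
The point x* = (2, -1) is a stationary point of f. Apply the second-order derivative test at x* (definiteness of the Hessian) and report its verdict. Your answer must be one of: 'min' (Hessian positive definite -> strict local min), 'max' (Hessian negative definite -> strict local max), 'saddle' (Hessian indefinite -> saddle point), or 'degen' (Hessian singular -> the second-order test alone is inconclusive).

Compute the Hessian H = grad^2 f:
  H = [[-4, -4], [-4, -4]]
Verify stationarity: grad f(x*) = H x* + g = (0, 0).
Eigenvalues of H: -8, 0.
H has a zero eigenvalue (singular; negative semidefinite but not definite), so H is neither positive definite, negative definite, nor indefinite. The second-order test alone is inconclusive -> degen.
(Indeed, f is constant along the null direction of H through x*, so x* is not a strict local extremum.)

degen


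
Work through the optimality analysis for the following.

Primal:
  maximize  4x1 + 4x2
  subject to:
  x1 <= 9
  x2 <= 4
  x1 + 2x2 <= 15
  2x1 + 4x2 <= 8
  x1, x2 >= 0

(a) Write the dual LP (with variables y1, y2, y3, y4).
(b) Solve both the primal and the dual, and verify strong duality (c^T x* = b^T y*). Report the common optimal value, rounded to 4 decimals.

The standard primal-dual pair for 'max c^T x s.t. A x <= b, x >= 0' is:
  Dual:  min b^T y  s.t.  A^T y >= c,  y >= 0.

So the dual LP is:
  minimize  9y1 + 4y2 + 15y3 + 8y4
  subject to:
    y1 + y3 + 2y4 >= 4
    y2 + 2y3 + 4y4 >= 4
    y1, y2, y3, y4 >= 0

Solving the primal: x* = (4, 0).
  primal value c^T x* = 16.
Solving the dual: y* = (0, 0, 0, 2).
  dual value b^T y* = 16.
Strong duality: c^T x* = b^T y*. Confirmed.

16


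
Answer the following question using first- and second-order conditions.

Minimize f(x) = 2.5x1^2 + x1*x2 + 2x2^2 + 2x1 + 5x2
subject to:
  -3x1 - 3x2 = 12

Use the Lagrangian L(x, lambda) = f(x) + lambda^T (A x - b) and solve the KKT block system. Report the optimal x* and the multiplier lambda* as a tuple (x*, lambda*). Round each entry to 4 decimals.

Form the Lagrangian:
  L(x, lambda) = (1/2) x^T Q x + c^T x + lambda^T (A x - b)
Stationarity (grad_x L = 0): Q x + c + A^T lambda = 0.
Primal feasibility: A x = b.

This gives the KKT block system:
  [ Q   A^T ] [ x     ]   [-c ]
  [ A    0  ] [ lambda ] = [ b ]

Solving the linear system:
  x*      = (-1.2857, -2.7143)
  lambda* = (-2.381)
  f(x*)   = 6.2143

x* = (-1.2857, -2.7143), lambda* = (-2.381)


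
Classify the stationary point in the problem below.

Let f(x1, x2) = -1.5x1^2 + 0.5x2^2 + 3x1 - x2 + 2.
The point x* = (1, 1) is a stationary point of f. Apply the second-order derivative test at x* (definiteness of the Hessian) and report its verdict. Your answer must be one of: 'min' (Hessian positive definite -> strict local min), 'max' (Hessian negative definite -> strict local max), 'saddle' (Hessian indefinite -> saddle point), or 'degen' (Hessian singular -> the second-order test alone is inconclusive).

Compute the Hessian H = grad^2 f:
  H = [[-3, 0], [0, 1]]
Verify stationarity: grad f(x*) = H x* + g = (0, 0).
Eigenvalues of H: -3, 1.
Eigenvalues have mixed signs, so H is indefinite -> x* is a saddle point.

saddle


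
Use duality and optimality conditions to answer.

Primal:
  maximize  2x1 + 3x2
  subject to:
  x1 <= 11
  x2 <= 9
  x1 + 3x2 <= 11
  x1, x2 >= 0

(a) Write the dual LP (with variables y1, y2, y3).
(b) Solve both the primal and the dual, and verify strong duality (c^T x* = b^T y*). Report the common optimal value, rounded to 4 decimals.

The standard primal-dual pair for 'max c^T x s.t. A x <= b, x >= 0' is:
  Dual:  min b^T y  s.t.  A^T y >= c,  y >= 0.

So the dual LP is:
  minimize  11y1 + 9y2 + 11y3
  subject to:
    y1 + y3 >= 2
    y2 + 3y3 >= 3
    y1, y2, y3 >= 0

Solving the primal: x* = (11, 0).
  primal value c^T x* = 22.
Solving the dual: y* = (1, 0, 1).
  dual value b^T y* = 22.
Strong duality: c^T x* = b^T y*. Confirmed.

22


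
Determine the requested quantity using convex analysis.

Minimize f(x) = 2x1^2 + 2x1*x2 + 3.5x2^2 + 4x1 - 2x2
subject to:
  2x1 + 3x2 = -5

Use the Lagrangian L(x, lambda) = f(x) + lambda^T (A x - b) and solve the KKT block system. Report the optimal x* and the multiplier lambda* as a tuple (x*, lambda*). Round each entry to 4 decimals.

Form the Lagrangian:
  L(x, lambda) = (1/2) x^T Q x + c^T x + lambda^T (A x - b)
Stationarity (grad_x L = 0): Q x + c + A^T lambda = 0.
Primal feasibility: A x = b.

This gives the KKT block system:
  [ Q   A^T ] [ x     ]   [-c ]
  [ A    0  ] [ lambda ] = [ b ]

Solving the linear system:
  x*      = (-2.2, -0.2)
  lambda* = (2.6)
  f(x*)   = 2.3

x* = (-2.2, -0.2), lambda* = (2.6)


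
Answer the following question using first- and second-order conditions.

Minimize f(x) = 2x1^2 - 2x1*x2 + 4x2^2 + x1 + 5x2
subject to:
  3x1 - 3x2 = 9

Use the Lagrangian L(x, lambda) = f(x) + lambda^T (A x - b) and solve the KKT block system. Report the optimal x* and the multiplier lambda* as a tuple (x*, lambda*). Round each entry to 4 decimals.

Form the Lagrangian:
  L(x, lambda) = (1/2) x^T Q x + c^T x + lambda^T (A x - b)
Stationarity (grad_x L = 0): Q x + c + A^T lambda = 0.
Primal feasibility: A x = b.

This gives the KKT block system:
  [ Q   A^T ] [ x     ]   [-c ]
  [ A    0  ] [ lambda ] = [ b ]

Solving the linear system:
  x*      = (1.5, -1.5)
  lambda* = (-3.3333)
  f(x*)   = 12

x* = (1.5, -1.5), lambda* = (-3.3333)


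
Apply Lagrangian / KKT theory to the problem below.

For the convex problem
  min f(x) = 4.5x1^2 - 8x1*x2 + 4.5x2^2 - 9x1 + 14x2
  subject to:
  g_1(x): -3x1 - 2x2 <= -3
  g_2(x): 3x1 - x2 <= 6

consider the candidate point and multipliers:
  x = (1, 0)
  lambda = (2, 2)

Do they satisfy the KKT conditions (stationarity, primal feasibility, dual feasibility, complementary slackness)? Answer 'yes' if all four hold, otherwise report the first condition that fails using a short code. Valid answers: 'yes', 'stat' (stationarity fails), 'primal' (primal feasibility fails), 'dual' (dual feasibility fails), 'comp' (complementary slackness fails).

Gradient of f: grad f(x) = Q x + c = (0, 6)
Constraint values g_i(x) = a_i^T x - b_i:
  g_1((1, 0)) = 0
  g_2((1, 0)) = -3
Stationarity residual: grad f(x) + sum_i lambda_i a_i = (0, 0)
  -> stationarity OK
Primal feasibility (all g_i <= 0): OK
Dual feasibility (all lambda_i >= 0): OK
Complementary slackness (lambda_i * g_i(x) = 0 for all i): FAILS

Verdict: the first failing condition is complementary_slackness -> comp.

comp


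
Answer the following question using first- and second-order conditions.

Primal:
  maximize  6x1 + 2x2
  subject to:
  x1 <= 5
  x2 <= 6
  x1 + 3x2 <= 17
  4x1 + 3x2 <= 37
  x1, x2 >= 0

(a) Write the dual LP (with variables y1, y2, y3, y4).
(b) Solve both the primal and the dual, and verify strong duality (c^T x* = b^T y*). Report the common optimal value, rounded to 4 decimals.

The standard primal-dual pair for 'max c^T x s.t. A x <= b, x >= 0' is:
  Dual:  min b^T y  s.t.  A^T y >= c,  y >= 0.

So the dual LP is:
  minimize  5y1 + 6y2 + 17y3 + 37y4
  subject to:
    y1 + y3 + 4y4 >= 6
    y2 + 3y3 + 3y4 >= 2
    y1, y2, y3, y4 >= 0

Solving the primal: x* = (5, 4).
  primal value c^T x* = 38.
Solving the dual: y* = (5.3333, 0, 0.6667, 0).
  dual value b^T y* = 38.
Strong duality: c^T x* = b^T y*. Confirmed.

38


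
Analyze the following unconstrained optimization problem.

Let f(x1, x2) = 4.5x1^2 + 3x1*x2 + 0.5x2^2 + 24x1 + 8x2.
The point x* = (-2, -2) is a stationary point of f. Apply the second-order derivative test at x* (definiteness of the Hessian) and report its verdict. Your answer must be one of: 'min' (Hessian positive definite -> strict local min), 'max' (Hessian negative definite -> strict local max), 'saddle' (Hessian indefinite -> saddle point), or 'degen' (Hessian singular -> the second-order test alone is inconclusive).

Compute the Hessian H = grad^2 f:
  H = [[9, 3], [3, 1]]
Verify stationarity: grad f(x*) = H x* + g = (0, 0).
Eigenvalues of H: 0, 10.
H has a zero eigenvalue (singular; positive semidefinite but not definite), so H is neither positive definite, negative definite, nor indefinite. The second-order test alone is inconclusive -> degen.
(Indeed, f is constant along the null direction of H through x*, so x* is not a strict local extremum.)

degen


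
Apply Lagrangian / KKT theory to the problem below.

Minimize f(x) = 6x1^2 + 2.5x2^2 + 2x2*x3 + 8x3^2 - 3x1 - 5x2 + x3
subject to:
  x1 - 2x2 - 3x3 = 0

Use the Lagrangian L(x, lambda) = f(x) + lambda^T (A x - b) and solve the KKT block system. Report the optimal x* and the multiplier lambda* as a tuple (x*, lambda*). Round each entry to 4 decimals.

Form the Lagrangian:
  L(x, lambda) = (1/2) x^T Q x + c^T x + lambda^T (A x - b)
Stationarity (grad_x L = 0): Q x + c + A^T lambda = 0.
Primal feasibility: A x = b.

This gives the KKT block system:
  [ Q   A^T ] [ x     ]   [-c ]
  [ A    0  ] [ lambda ] = [ b ]

Solving the linear system:
  x*      = (0.3412, 0.7044, -0.3558)
  lambda* = (-1.0949)
  f(x*)   = -2.4507

x* = (0.3412, 0.7044, -0.3558), lambda* = (-1.0949)


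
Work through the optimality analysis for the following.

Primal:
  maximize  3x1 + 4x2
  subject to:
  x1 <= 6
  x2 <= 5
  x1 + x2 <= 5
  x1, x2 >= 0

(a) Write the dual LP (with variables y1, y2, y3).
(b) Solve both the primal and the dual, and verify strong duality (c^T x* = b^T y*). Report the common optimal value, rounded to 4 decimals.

The standard primal-dual pair for 'max c^T x s.t. A x <= b, x >= 0' is:
  Dual:  min b^T y  s.t.  A^T y >= c,  y >= 0.

So the dual LP is:
  minimize  6y1 + 5y2 + 5y3
  subject to:
    y1 + y3 >= 3
    y2 + y3 >= 4
    y1, y2, y3 >= 0

Solving the primal: x* = (0, 5).
  primal value c^T x* = 20.
Solving the dual: y* = (0, 1, 3).
  dual value b^T y* = 20.
Strong duality: c^T x* = b^T y*. Confirmed.

20


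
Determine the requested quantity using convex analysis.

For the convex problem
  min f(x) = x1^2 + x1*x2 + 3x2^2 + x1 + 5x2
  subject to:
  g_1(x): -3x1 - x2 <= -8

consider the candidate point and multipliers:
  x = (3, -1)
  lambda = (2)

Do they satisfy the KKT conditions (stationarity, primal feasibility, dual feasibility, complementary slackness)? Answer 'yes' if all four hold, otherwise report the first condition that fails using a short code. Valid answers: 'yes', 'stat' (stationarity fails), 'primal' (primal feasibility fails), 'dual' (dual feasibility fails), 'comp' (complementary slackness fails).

Gradient of f: grad f(x) = Q x + c = (6, 2)
Constraint values g_i(x) = a_i^T x - b_i:
  g_1((3, -1)) = 0
Stationarity residual: grad f(x) + sum_i lambda_i a_i = (0, 0)
  -> stationarity OK
Primal feasibility (all g_i <= 0): OK
Dual feasibility (all lambda_i >= 0): OK
Complementary slackness (lambda_i * g_i(x) = 0 for all i): OK

Verdict: yes, KKT holds.

yes


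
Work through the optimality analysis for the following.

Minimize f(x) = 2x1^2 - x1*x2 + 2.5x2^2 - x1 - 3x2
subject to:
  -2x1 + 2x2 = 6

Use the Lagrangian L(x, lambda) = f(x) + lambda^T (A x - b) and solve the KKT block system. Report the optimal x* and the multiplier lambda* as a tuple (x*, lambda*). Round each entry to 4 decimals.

Form the Lagrangian:
  L(x, lambda) = (1/2) x^T Q x + c^T x + lambda^T (A x - b)
Stationarity (grad_x L = 0): Q x + c + A^T lambda = 0.
Primal feasibility: A x = b.

This gives the KKT block system:
  [ Q   A^T ] [ x     ]   [-c ]
  [ A    0  ] [ lambda ] = [ b ]

Solving the linear system:
  x*      = (-1.1429, 1.8571)
  lambda* = (-3.7143)
  f(x*)   = 8.9286

x* = (-1.1429, 1.8571), lambda* = (-3.7143)


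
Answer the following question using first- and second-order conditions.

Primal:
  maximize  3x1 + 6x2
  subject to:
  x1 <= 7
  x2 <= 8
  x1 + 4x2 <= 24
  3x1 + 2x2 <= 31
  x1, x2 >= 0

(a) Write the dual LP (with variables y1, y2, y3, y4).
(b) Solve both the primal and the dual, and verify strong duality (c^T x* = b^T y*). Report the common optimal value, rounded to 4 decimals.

The standard primal-dual pair for 'max c^T x s.t. A x <= b, x >= 0' is:
  Dual:  min b^T y  s.t.  A^T y >= c,  y >= 0.

So the dual LP is:
  minimize  7y1 + 8y2 + 24y3 + 31y4
  subject to:
    y1 + y3 + 3y4 >= 3
    y2 + 4y3 + 2y4 >= 6
    y1, y2, y3, y4 >= 0

Solving the primal: x* = (7, 4.25).
  primal value c^T x* = 46.5.
Solving the dual: y* = (1.5, 0, 1.5, 0).
  dual value b^T y* = 46.5.
Strong duality: c^T x* = b^T y*. Confirmed.

46.5


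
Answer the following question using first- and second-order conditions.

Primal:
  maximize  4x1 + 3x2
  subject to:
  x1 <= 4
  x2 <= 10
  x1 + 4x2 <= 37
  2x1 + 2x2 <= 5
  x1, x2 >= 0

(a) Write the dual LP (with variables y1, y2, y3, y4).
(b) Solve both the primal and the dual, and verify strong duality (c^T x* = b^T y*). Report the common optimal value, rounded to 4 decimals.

The standard primal-dual pair for 'max c^T x s.t. A x <= b, x >= 0' is:
  Dual:  min b^T y  s.t.  A^T y >= c,  y >= 0.

So the dual LP is:
  minimize  4y1 + 10y2 + 37y3 + 5y4
  subject to:
    y1 + y3 + 2y4 >= 4
    y2 + 4y3 + 2y4 >= 3
    y1, y2, y3, y4 >= 0

Solving the primal: x* = (2.5, 0).
  primal value c^T x* = 10.
Solving the dual: y* = (0, 0, 0, 2).
  dual value b^T y* = 10.
Strong duality: c^T x* = b^T y*. Confirmed.

10


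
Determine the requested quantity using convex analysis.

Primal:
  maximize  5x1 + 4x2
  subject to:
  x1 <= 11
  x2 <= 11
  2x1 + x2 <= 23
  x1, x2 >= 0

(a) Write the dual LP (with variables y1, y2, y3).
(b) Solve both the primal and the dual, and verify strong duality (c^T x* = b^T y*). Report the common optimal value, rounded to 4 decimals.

The standard primal-dual pair for 'max c^T x s.t. A x <= b, x >= 0' is:
  Dual:  min b^T y  s.t.  A^T y >= c,  y >= 0.

So the dual LP is:
  minimize  11y1 + 11y2 + 23y3
  subject to:
    y1 + 2y3 >= 5
    y2 + y3 >= 4
    y1, y2, y3 >= 0

Solving the primal: x* = (6, 11).
  primal value c^T x* = 74.
Solving the dual: y* = (0, 1.5, 2.5).
  dual value b^T y* = 74.
Strong duality: c^T x* = b^T y*. Confirmed.

74


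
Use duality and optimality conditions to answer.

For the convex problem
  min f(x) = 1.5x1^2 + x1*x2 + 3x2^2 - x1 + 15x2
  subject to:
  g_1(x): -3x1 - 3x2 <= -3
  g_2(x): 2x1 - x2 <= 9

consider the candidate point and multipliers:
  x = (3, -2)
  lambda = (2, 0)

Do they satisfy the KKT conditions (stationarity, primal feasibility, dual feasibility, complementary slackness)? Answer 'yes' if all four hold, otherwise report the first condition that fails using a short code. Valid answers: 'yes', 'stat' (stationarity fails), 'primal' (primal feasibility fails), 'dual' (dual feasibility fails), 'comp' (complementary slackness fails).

Gradient of f: grad f(x) = Q x + c = (6, 6)
Constraint values g_i(x) = a_i^T x - b_i:
  g_1((3, -2)) = 0
  g_2((3, -2)) = -1
Stationarity residual: grad f(x) + sum_i lambda_i a_i = (0, 0)
  -> stationarity OK
Primal feasibility (all g_i <= 0): OK
Dual feasibility (all lambda_i >= 0): OK
Complementary slackness (lambda_i * g_i(x) = 0 for all i): OK

Verdict: yes, KKT holds.

yes


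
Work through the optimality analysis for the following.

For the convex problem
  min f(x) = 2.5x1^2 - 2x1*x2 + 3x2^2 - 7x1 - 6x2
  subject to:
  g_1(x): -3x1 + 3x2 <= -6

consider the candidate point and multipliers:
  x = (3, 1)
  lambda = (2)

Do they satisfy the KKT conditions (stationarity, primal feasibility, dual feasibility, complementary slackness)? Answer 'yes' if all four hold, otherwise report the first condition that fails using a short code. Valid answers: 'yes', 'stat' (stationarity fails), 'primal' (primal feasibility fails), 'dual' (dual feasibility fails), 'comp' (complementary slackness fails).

Gradient of f: grad f(x) = Q x + c = (6, -6)
Constraint values g_i(x) = a_i^T x - b_i:
  g_1((3, 1)) = 0
Stationarity residual: grad f(x) + sum_i lambda_i a_i = (0, 0)
  -> stationarity OK
Primal feasibility (all g_i <= 0): OK
Dual feasibility (all lambda_i >= 0): OK
Complementary slackness (lambda_i * g_i(x) = 0 for all i): OK

Verdict: yes, KKT holds.

yes


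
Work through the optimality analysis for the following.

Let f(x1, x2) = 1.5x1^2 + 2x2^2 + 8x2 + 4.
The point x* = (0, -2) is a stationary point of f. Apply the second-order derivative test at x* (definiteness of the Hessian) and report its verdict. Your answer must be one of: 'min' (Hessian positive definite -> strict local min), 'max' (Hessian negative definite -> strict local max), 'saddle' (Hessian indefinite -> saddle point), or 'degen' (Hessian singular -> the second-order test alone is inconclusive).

Compute the Hessian H = grad^2 f:
  H = [[3, 0], [0, 4]]
Verify stationarity: grad f(x*) = H x* + g = (0, 0).
Eigenvalues of H: 3, 4.
Both eigenvalues > 0, so H is positive definite -> x* is a strict local min.

min


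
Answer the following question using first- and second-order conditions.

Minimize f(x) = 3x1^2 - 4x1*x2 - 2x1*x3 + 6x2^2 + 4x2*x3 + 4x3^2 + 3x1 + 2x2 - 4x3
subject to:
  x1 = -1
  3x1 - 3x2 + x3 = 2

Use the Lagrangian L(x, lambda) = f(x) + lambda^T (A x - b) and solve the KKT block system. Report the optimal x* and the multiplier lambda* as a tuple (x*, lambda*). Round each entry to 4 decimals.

Form the Lagrangian:
  L(x, lambda) = (1/2) x^T Q x + c^T x + lambda^T (A x - b)
Stationarity (grad_x L = 0): Q x + c + A^T lambda = 0.
Primal feasibility: A x = b.

This gives the KKT block system:
  [ Q   A^T ] [ x     ]   [-c ]
  [ A    0  ] [ lambda ] = [ b ]

Solving the linear system:
  x*      = (-1, -1.2963, 1.1111)
  lambda* = (5.1481, -1.7037)
  f(x*)   = -0.7407

x* = (-1, -1.2963, 1.1111), lambda* = (5.1481, -1.7037)


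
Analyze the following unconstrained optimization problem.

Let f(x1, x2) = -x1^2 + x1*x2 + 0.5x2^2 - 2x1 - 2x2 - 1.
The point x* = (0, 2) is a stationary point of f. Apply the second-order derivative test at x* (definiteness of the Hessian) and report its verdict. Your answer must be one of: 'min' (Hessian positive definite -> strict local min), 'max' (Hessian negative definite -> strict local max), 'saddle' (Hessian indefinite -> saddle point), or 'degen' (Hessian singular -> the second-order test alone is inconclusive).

Compute the Hessian H = grad^2 f:
  H = [[-2, 1], [1, 1]]
Verify stationarity: grad f(x*) = H x* + g = (0, 0).
Eigenvalues of H: -2.3028, 1.3028.
Eigenvalues have mixed signs, so H is indefinite -> x* is a saddle point.

saddle


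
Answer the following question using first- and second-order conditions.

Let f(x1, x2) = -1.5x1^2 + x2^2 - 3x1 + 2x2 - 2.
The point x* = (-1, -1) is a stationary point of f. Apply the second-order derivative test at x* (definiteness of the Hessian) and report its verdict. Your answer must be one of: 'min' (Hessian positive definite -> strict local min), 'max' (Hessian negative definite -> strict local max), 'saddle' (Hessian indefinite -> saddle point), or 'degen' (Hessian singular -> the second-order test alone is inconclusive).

Compute the Hessian H = grad^2 f:
  H = [[-3, 0], [0, 2]]
Verify stationarity: grad f(x*) = H x* + g = (0, 0).
Eigenvalues of H: -3, 2.
Eigenvalues have mixed signs, so H is indefinite -> x* is a saddle point.

saddle


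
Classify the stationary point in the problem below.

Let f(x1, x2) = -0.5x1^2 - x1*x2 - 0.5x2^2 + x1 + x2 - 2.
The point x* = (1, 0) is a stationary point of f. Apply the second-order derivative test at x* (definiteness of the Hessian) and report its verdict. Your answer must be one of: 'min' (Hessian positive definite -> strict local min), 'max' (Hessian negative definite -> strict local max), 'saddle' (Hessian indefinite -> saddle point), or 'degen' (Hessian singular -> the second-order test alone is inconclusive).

Compute the Hessian H = grad^2 f:
  H = [[-1, -1], [-1, -1]]
Verify stationarity: grad f(x*) = H x* + g = (0, 0).
Eigenvalues of H: -2, 0.
H has a zero eigenvalue (singular; negative semidefinite but not definite), so H is neither positive definite, negative definite, nor indefinite. The second-order test alone is inconclusive -> degen.
(Indeed, f is constant along the null direction of H through x*, so x* is not a strict local extremum.)

degen


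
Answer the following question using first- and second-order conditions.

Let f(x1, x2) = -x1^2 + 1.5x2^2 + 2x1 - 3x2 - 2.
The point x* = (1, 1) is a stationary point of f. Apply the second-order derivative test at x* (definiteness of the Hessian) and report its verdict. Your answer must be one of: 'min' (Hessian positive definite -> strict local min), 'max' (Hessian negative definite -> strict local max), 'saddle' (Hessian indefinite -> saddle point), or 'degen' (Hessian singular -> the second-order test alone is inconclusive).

Compute the Hessian H = grad^2 f:
  H = [[-2, 0], [0, 3]]
Verify stationarity: grad f(x*) = H x* + g = (0, 0).
Eigenvalues of H: -2, 3.
Eigenvalues have mixed signs, so H is indefinite -> x* is a saddle point.

saddle


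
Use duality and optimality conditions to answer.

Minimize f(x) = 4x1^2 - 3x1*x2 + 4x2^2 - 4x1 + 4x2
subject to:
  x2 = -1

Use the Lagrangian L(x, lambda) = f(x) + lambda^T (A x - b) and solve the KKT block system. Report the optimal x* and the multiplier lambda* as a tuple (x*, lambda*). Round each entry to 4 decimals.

Form the Lagrangian:
  L(x, lambda) = (1/2) x^T Q x + c^T x + lambda^T (A x - b)
Stationarity (grad_x L = 0): Q x + c + A^T lambda = 0.
Primal feasibility: A x = b.

This gives the KKT block system:
  [ Q   A^T ] [ x     ]   [-c ]
  [ A    0  ] [ lambda ] = [ b ]

Solving the linear system:
  x*      = (0.125, -1)
  lambda* = (4.375)
  f(x*)   = -0.0625

x* = (0.125, -1), lambda* = (4.375)


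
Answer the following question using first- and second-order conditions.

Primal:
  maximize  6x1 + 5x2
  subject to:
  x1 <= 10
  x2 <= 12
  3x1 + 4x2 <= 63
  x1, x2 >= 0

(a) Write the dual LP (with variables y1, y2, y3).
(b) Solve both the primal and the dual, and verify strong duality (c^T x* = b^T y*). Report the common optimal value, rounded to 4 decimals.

The standard primal-dual pair for 'max c^T x s.t. A x <= b, x >= 0' is:
  Dual:  min b^T y  s.t.  A^T y >= c,  y >= 0.

So the dual LP is:
  minimize  10y1 + 12y2 + 63y3
  subject to:
    y1 + 3y3 >= 6
    y2 + 4y3 >= 5
    y1, y2, y3 >= 0

Solving the primal: x* = (10, 8.25).
  primal value c^T x* = 101.25.
Solving the dual: y* = (2.25, 0, 1.25).
  dual value b^T y* = 101.25.
Strong duality: c^T x* = b^T y*. Confirmed.

101.25


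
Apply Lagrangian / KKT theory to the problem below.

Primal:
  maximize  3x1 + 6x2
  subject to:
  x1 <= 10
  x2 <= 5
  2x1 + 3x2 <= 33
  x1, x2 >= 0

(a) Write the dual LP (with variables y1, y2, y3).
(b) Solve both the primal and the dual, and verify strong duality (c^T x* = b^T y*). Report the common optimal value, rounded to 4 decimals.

The standard primal-dual pair for 'max c^T x s.t. A x <= b, x >= 0' is:
  Dual:  min b^T y  s.t.  A^T y >= c,  y >= 0.

So the dual LP is:
  minimize  10y1 + 5y2 + 33y3
  subject to:
    y1 + 2y3 >= 3
    y2 + 3y3 >= 6
    y1, y2, y3 >= 0

Solving the primal: x* = (9, 5).
  primal value c^T x* = 57.
Solving the dual: y* = (0, 1.5, 1.5).
  dual value b^T y* = 57.
Strong duality: c^T x* = b^T y*. Confirmed.

57


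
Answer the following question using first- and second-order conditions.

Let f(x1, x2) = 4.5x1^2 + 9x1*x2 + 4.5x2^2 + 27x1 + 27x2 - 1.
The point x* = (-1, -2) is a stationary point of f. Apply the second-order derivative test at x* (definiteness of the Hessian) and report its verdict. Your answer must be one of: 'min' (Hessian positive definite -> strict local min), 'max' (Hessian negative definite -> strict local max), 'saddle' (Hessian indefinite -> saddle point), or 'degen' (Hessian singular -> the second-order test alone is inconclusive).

Compute the Hessian H = grad^2 f:
  H = [[9, 9], [9, 9]]
Verify stationarity: grad f(x*) = H x* + g = (0, 0).
Eigenvalues of H: 0, 18.
H has a zero eigenvalue (singular; positive semidefinite but not definite), so H is neither positive definite, negative definite, nor indefinite. The second-order test alone is inconclusive -> degen.
(Indeed, f is constant along the null direction of H through x*, so x* is not a strict local extremum.)

degen


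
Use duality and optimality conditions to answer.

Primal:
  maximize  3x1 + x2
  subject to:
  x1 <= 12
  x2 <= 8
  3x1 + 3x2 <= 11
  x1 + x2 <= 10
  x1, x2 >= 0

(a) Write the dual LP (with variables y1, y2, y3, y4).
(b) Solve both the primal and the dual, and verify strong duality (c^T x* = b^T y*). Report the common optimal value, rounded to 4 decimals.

The standard primal-dual pair for 'max c^T x s.t. A x <= b, x >= 0' is:
  Dual:  min b^T y  s.t.  A^T y >= c,  y >= 0.

So the dual LP is:
  minimize  12y1 + 8y2 + 11y3 + 10y4
  subject to:
    y1 + 3y3 + y4 >= 3
    y2 + 3y3 + y4 >= 1
    y1, y2, y3, y4 >= 0

Solving the primal: x* = (3.6667, 0).
  primal value c^T x* = 11.
Solving the dual: y* = (0, 0, 1, 0).
  dual value b^T y* = 11.
Strong duality: c^T x* = b^T y*. Confirmed.

11


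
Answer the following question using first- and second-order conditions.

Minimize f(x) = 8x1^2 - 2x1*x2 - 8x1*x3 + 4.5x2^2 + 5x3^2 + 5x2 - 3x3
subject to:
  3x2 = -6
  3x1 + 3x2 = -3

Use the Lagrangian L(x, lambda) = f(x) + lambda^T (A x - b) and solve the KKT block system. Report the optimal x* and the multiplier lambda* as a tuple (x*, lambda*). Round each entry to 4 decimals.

Form the Lagrangian:
  L(x, lambda) = (1/2) x^T Q x + c^T x + lambda^T (A x - b)
Stationarity (grad_x L = 0): Q x + c + A^T lambda = 0.
Primal feasibility: A x = b.

This gives the KKT block system:
  [ Q   A^T ] [ x     ]   [-c ]
  [ A    0  ] [ lambda ] = [ b ]

Solving the linear system:
  x*      = (1, -2, 1.1)
  lambda* = (8.7333, -3.7333)
  f(x*)   = 13.95

x* = (1, -2, 1.1), lambda* = (8.7333, -3.7333)


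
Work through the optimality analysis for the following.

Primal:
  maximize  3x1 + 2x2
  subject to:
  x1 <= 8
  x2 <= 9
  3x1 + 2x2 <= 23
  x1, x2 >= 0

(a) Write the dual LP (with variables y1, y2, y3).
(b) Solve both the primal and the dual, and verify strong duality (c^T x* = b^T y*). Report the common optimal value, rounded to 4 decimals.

The standard primal-dual pair for 'max c^T x s.t. A x <= b, x >= 0' is:
  Dual:  min b^T y  s.t.  A^T y >= c,  y >= 0.

So the dual LP is:
  minimize  8y1 + 9y2 + 23y3
  subject to:
    y1 + 3y3 >= 3
    y2 + 2y3 >= 2
    y1, y2, y3 >= 0

Solving the primal: x* = (7.6667, 0).
  primal value c^T x* = 23.
Solving the dual: y* = (0, 0, 1).
  dual value b^T y* = 23.
Strong duality: c^T x* = b^T y*. Confirmed.

23


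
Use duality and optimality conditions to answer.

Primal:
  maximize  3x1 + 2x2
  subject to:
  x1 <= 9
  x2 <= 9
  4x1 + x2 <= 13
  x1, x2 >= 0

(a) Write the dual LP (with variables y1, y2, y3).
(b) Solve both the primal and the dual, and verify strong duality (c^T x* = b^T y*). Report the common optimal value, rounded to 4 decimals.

The standard primal-dual pair for 'max c^T x s.t. A x <= b, x >= 0' is:
  Dual:  min b^T y  s.t.  A^T y >= c,  y >= 0.

So the dual LP is:
  minimize  9y1 + 9y2 + 13y3
  subject to:
    y1 + 4y3 >= 3
    y2 + y3 >= 2
    y1, y2, y3 >= 0

Solving the primal: x* = (1, 9).
  primal value c^T x* = 21.
Solving the dual: y* = (0, 1.25, 0.75).
  dual value b^T y* = 21.
Strong duality: c^T x* = b^T y*. Confirmed.

21


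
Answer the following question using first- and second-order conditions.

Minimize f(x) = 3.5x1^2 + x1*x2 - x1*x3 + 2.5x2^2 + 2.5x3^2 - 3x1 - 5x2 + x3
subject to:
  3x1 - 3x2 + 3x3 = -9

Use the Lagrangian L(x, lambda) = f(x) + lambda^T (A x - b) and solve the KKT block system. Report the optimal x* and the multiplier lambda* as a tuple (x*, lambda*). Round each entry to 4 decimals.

Form the Lagrangian:
  L(x, lambda) = (1/2) x^T Q x + c^T x + lambda^T (A x - b)
Stationarity (grad_x L = 0): Q x + c + A^T lambda = 0.
Primal feasibility: A x = b.

This gives the KKT block system:
  [ Q   A^T ] [ x     ]   [-c ]
  [ A    0  ] [ lambda ] = [ b ]

Solving the linear system:
  x*      = (-0.3913, 1.7043, -0.9043)
  lambda* = (1.0435)
  f(x*)   = 0.5696

x* = (-0.3913, 1.7043, -0.9043), lambda* = (1.0435)


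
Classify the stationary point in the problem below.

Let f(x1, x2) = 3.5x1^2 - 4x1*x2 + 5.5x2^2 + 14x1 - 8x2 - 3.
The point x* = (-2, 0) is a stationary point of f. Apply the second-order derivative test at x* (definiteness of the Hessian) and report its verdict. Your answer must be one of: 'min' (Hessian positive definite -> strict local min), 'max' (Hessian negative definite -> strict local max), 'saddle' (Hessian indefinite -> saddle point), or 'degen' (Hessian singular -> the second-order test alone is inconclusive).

Compute the Hessian H = grad^2 f:
  H = [[7, -4], [-4, 11]]
Verify stationarity: grad f(x*) = H x* + g = (0, 0).
Eigenvalues of H: 4.5279, 13.4721.
Both eigenvalues > 0, so H is positive definite -> x* is a strict local min.

min


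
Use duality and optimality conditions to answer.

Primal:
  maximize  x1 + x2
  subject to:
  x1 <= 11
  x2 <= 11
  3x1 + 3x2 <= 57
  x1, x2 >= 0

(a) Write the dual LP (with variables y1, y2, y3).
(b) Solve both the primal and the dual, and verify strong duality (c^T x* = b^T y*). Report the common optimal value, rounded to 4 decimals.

The standard primal-dual pair for 'max c^T x s.t. A x <= b, x >= 0' is:
  Dual:  min b^T y  s.t.  A^T y >= c,  y >= 0.

So the dual LP is:
  minimize  11y1 + 11y2 + 57y3
  subject to:
    y1 + 3y3 >= 1
    y2 + 3y3 >= 1
    y1, y2, y3 >= 0

Solving the primal: x* = (8, 11).
  primal value c^T x* = 19.
Solving the dual: y* = (0, 0, 0.3333).
  dual value b^T y* = 19.
Strong duality: c^T x* = b^T y*. Confirmed.

19


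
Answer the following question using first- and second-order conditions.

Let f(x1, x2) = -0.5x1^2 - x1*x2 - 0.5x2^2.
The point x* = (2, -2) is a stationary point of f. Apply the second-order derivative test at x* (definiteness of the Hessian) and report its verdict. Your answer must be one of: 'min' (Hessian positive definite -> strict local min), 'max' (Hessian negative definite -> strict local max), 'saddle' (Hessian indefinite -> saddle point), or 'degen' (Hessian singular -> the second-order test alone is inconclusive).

Compute the Hessian H = grad^2 f:
  H = [[-1, -1], [-1, -1]]
Verify stationarity: grad f(x*) = H x* + g = (0, 0).
Eigenvalues of H: -2, 0.
H has a zero eigenvalue (singular; negative semidefinite but not definite), so H is neither positive definite, negative definite, nor indefinite. The second-order test alone is inconclusive -> degen.
(Indeed, f is constant along the null direction of H through x*, so x* is not a strict local extremum.)

degen
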